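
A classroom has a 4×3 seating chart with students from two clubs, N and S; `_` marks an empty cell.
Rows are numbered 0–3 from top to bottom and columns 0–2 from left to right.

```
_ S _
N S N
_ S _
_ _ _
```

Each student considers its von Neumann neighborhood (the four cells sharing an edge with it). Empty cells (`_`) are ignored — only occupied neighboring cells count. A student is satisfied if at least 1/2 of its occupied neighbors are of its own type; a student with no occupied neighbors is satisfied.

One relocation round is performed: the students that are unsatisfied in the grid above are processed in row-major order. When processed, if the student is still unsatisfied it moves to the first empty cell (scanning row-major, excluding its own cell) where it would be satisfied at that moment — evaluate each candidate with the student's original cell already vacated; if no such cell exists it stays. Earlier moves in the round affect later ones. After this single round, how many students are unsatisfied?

0

Initially unsatisfied (in order): (1,0), (1,2).
  (1,0) → (0,2).
  (1,2): now satisfied by earlier moves; stays.
Resulting grid:
_ S N
_ S N
_ S _
_ _ _
All satisfied now.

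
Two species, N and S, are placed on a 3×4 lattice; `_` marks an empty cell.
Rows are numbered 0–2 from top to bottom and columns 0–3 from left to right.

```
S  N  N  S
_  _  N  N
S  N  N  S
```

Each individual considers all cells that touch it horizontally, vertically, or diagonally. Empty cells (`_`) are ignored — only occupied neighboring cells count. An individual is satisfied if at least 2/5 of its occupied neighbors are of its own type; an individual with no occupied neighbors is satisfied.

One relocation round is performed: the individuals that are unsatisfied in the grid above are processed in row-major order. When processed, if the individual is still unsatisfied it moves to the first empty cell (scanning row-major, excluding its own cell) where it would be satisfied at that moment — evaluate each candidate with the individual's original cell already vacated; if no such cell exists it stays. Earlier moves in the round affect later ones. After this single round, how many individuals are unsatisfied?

Initially unsatisfied (in order): (0,0), (0,3), (2,0), (2,3).
  (0,0): no empty cell satisfies it; stays.
  (0,3) → (1,0).
  (2,0): now satisfied by earlier moves; stays.
  (2,3): no empty cell satisfies it; stays.
Resulting grid:
S N N _
S _ N N
S N N S
Unsatisfied now: (2,3).

1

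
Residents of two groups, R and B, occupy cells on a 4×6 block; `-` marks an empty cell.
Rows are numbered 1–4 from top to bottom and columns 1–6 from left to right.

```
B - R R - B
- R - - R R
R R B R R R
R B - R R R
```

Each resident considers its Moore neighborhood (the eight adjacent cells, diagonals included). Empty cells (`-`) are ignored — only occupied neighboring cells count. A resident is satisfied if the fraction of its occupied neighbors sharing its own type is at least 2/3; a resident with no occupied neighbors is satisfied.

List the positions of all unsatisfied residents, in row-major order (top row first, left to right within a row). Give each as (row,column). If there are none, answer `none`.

(1,1), (1,6), (2,2), (3,2), (3,3), (4,2)

(1,1)B 0/1 unhappy
(1,3)R 2/2 ok
(1,4)R 2/2 ok
(1,6)B 0/2 unhappy
(2,2)R 3/5 unhappy
(2,5)R 5/6 ok
(2,6)R 3/4 ok
(3,1)R 3/4 ok
(3,2)R 3/5 unhappy
(3,3)B 1/5 unhappy
(3,4)R 4/5 ok
(3,5)R 7/7 ok
(3,6)R 5/5 ok
(4,1)R 2/3 ok
(4,2)B 1/4 unhappy
(4,4)R 3/4 ok
(4,5)R 5/5 ok
(4,6)R 3/3 ok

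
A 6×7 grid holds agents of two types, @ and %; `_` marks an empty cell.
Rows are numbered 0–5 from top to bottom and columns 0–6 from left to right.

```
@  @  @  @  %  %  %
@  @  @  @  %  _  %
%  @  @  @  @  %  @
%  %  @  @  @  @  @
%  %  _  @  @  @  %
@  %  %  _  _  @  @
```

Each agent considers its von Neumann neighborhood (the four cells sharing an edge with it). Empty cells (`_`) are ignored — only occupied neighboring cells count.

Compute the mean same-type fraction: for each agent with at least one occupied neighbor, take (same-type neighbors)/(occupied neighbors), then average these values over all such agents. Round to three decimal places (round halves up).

0.721

Row 0: (0,0)@ 2/2 · (0,1)@ 3/3 · (0,2)@ 3/3 · (0,3)@ 2/3 · (0,4)% 2/3 · (0,5)% 2/2 · (0,6)% 2/2
Row 1: (1,0)@ 2/3 · (1,1)@ 4/4 · (1,2)@ 4/4 · (1,3)@ 3/4 · (1,4)% 1/3 · (1,6)% 1/2
Row 2: (2,0)% 1/3 · (2,1)@ 2/4 · (2,2)@ 4/4 · (2,3)@ 4/4 · (2,4)@ 2/4 · (2,5)% 0/3 · (2,6)@ 1/3
Row 3: (3,0)% 3/3 · (3,1)% 2/4 · (3,2)@ 2/3 · (3,3)@ 4/4 · (3,4)@ 4/4 · (3,5)@ 3/4 · (3,6)@ 2/3
Row 4: (4,0)% 2/3 · (4,1)% 3/3 · (4,3)@ 2/2 · (4,4)@ 3/3 · (4,5)@ 3/4 · (4,6)% 0/3
Row 5: (5,0)@ 0/2 · (5,1)% 2/3 · (5,2)% 1/1 · (5,5)@ 2/2 · (5,6)@ 1/2
Sum over 38 agents: 2/2 + 3/3 + 3/3 + 2/3 + 2/3 + 2/2 + 2/2 + 2/3 + 4/4 + 4/4 + 3/4 + 1/3 + 1/2 + 1/3 + 2/4 + 4/4 + 4/4 + 2/4 + 0/3 + 1/3 + 3/3 + 2/4 + 2/3 + 4/4 + 4/4 + 3/4 + 2/3 + 2/3 + 3/3 + 2/2 + 3/3 + 3/4 + 0/3 + 0/2 + 2/3 + 1/1 + 2/2 + 1/2 = 329/12; mean = 329/12 ÷ 38 = 329/456 = 0.721491… → 0.721.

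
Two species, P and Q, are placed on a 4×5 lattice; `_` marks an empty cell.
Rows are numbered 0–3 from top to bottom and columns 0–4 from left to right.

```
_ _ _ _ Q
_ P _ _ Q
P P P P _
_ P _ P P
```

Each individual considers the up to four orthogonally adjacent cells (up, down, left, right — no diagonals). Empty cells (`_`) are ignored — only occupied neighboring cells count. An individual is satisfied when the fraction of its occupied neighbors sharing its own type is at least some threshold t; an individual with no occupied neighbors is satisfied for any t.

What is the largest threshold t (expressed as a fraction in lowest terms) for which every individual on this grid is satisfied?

(0,4)Q 1/1
(1,1)P 1/1
(1,4)Q 1/1
(2,0)P 1/1
(2,1)P 4/4
(2,2)P 2/2
(2,3)P 2/2
(3,1)P 1/1
(3,3)P 2/2
(3,4)P 1/1
The smallest same-type fraction is 1/1 at (0,4), which reduces to 1/1. Any threshold above that leaves this individual unsatisfied.

1/1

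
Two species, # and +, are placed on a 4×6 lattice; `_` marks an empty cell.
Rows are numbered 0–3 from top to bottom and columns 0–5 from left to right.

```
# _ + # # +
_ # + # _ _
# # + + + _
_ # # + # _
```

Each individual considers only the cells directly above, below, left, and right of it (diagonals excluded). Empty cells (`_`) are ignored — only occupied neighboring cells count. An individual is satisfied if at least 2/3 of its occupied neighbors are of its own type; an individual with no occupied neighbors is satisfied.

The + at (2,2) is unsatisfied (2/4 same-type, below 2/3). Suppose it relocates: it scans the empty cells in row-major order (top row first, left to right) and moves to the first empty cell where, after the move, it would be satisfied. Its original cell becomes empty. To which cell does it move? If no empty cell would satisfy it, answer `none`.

Vacating (2,2). Empty cells in order:
  (0,1): 1/3 same-type → still unsatisfied.
  (1,0): 0/3 same-type → still unsatisfied.
  (1,4): 1/3 same-type → still unsatisfied.
  (1,5): 1/1 same-type → satisfied — stop here.

(1,5)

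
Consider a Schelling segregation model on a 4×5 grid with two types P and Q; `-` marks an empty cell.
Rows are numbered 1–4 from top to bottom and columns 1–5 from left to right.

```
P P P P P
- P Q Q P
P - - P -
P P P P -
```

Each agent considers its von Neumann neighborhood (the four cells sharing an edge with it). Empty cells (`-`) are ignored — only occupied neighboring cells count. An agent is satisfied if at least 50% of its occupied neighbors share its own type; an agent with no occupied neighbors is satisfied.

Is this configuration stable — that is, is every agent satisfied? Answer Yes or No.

No

(1,1)P 1/1 ✓
(1,2)P 3/3 ✓
(1,3)P 2/3 ✓
(1,4)P 2/3 ✓
(1,5)P 2/2 ✓
(2,2)P 1/2 ✓
(2,3)Q 1/3 ✗
(2,4)Q 1/4 ✗
(2,5)P 1/2 ✓
(3,1)P 1/1 ✓
(3,4)P 1/2 ✓
(4,1)P 2/2 ✓
(4,2)P 2/2 ✓
(4,3)P 2/2 ✓
(4,4)P 2/2 ✓
For instance (2,3) has only 1/3 same-type neighbors, below 1/2.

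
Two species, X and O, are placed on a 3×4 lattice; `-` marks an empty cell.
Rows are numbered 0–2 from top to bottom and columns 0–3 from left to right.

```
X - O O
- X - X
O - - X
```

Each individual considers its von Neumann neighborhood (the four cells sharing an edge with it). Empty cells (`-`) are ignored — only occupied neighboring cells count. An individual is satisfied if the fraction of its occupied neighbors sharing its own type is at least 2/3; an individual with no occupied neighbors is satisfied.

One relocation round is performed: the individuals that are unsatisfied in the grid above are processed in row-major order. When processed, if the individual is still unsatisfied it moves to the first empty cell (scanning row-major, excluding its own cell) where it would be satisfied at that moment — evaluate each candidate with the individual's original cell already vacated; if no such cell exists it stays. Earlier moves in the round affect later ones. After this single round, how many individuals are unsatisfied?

1

Initially unsatisfied (in order): (0,3), (1,3).
  (0,3): no empty cell satisfies it; stays.
  (1,3) → (0,1).
Resulting grid:
X X O O
- X - -
O - - X
Unsatisfied now: (0,2).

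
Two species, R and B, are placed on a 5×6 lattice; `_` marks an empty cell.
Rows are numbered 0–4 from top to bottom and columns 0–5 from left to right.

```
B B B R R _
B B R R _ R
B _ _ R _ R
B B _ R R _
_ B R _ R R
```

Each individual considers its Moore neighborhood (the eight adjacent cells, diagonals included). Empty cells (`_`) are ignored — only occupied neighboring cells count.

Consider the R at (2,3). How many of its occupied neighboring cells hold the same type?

Occupied neighbors of (2,3): (1,2)=R, (1,3)=R, (3,3)=R, (3,4)=R.
Same type (R): 4 of 4.

4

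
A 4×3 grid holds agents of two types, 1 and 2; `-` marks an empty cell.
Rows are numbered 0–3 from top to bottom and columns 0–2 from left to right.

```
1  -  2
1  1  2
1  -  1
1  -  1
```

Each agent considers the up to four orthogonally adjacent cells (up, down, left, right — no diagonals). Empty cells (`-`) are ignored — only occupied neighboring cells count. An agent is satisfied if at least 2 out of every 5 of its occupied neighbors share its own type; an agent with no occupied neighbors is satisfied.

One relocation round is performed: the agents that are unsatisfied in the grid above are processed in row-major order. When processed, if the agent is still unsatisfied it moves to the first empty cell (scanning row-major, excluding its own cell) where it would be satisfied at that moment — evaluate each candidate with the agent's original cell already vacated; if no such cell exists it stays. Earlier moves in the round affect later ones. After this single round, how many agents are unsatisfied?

1

Initially unsatisfied (in order): (1,2).
  (1,2): no empty cell satisfies it; stays.
Resulting grid:
1 - 2
1 1 2
1 - 1
1 - 1
Unsatisfied now: (1,2).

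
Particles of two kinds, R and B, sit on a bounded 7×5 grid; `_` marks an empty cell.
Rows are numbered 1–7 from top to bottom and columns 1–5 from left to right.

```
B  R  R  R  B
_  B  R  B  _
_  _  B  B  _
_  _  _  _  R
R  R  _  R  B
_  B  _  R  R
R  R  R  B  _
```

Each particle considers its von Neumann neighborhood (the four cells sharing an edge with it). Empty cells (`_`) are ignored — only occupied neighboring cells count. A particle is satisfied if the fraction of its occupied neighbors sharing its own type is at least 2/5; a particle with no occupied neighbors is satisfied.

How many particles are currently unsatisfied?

(1,1)B 0/1 unhappy
(1,2)R 1/3 unhappy
(1,3)R 3/3 ok
(1,4)R 1/3 unhappy
(1,5)B 0/1 unhappy
(2,2)B 0/2 unhappy
(2,3)R 1/4 unhappy
(2,4)B 1/3 unhappy
(3,3)B 1/2 ok
(3,4)B 2/2 ok
(4,5)R 0/1 unhappy
(5,1)R 1/1 ok
(5,2)R 1/2 ok
(5,4)R 1/2 ok
(5,5)B 0/3 unhappy
(6,2)B 0/2 unhappy
(6,4)R 2/3 ok
(6,5)R 1/2 ok
(7,1)R 1/1 ok
(7,2)R 2/3 ok
(7,3)R 1/2 ok
(7,4)B 0/2 unhappy
Unsatisfied: (1,1), (1,2), (1,4), (1,5), (2,2), (2,3), (2,4), (4,5), (5,5), (6,2), (7,4) — 11 in total.

11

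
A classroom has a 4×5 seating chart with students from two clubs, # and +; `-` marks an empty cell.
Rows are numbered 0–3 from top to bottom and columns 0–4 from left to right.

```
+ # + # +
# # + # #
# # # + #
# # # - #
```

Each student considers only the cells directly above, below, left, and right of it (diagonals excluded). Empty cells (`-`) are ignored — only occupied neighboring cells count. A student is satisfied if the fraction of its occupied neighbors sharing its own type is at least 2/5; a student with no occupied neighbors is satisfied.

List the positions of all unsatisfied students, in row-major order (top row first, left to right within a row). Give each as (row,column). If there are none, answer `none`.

(0,0)+ 0/2 not
(0,1)# 1/3 not
(0,2)+ 1/3 not
(0,3)# 1/3 not
(0,4)+ 0/2 not
(1,0)# 2/3 satisfied
(1,1)# 3/4 satisfied
(1,2)+ 1/4 not
(1,3)# 2/4 satisfied
(1,4)# 2/3 satisfied
(2,0)# 3/3 satisfied
(2,1)# 4/4 satisfied
(2,2)# 2/4 satisfied
(2,3)+ 0/3 not
(2,4)# 2/3 satisfied
(3,0)# 2/2 satisfied
(3,1)# 3/3 satisfied
(3,2)# 2/2 satisfied
(3,4)# 1/1 satisfied

(0,0), (0,1), (0,2), (0,3), (0,4), (1,2), (2,3)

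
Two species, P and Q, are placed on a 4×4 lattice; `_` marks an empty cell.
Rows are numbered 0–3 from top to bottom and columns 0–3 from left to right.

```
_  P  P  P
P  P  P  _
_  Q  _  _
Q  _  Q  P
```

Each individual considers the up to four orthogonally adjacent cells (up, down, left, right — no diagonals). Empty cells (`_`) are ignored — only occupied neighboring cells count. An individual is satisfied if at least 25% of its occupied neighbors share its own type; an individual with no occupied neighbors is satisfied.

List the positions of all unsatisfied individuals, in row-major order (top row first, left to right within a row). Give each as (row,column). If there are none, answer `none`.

(2,1), (3,2), (3,3)

Row 0: (0,1)P 2/2 satisfied · (0,2)P 3/3 satisfied · (0,3)P 1/1 satisfied
Row 1: (1,0)P 1/1 satisfied · (1,1)P 3/4 satisfied · (1,2)P 2/2 satisfied
Row 2: (2,1)Q 0/1 not
Row 3: (3,0)Q 0/0 satisfied · (3,2)Q 0/1 not · (3,3)P 0/1 not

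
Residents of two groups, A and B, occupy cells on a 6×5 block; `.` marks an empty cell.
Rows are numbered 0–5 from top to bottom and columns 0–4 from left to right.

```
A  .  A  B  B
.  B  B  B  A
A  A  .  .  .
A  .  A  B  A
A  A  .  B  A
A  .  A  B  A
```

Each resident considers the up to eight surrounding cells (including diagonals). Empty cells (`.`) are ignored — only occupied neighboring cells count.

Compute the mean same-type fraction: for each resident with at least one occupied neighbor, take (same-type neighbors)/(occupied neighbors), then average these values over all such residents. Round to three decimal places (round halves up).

0.483

Row 0: (0,0)A 0/1 · (0,2)A 0/4 · (0,3)B 3/5 · (0,4)B 2/3
Row 1: (1,1)B 1/5 · (1,2)B 3/5 · (1,3)B 3/5 · (1,4)A 0/3
Row 2: (2,0)A 2/3 · (2,1)A 3/5
Row 3: (3,0)A 4/4 · (3,2)A 2/4 · (3,3)B 1/4 · (3,4)A 1/3
Row 4: (4,0)A 3/3 · (4,1)A 5/5 · (4,3)B 2/7 · (4,4)A 2/5
Row 5: (5,0)A 2/2 · (5,2)A 1/3 · (5,3)B 1/4 · (5,4)A 1/3
Sum over 22 residents: 0/1 + 0/4 + 3/5 + 2/3 + 1/5 + 3/5 + 3/5 + 0/3 + 2/3 + 3/5 + 4/4 + 2/4 + 1/4 + 1/3 + 3/3 + 5/5 + 2/7 + 2/5 + 2/2 + 1/3 + 1/4 + 1/3 = 223/21; mean = 223/21 ÷ 22 = 223/462 = 0.482683… → 0.483.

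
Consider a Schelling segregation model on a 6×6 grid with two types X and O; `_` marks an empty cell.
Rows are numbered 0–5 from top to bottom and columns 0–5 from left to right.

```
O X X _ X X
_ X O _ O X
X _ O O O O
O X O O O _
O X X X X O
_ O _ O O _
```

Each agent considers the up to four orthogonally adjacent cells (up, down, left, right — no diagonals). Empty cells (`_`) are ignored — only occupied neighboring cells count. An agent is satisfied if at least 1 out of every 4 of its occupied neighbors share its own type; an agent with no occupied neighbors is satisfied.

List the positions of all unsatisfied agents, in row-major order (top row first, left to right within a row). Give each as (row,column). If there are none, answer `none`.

Row 0: (0,0)O 0/1 unhappy · (0,1)X 2/3 ok · (0,2)X 1/2 ok · (0,4)X 1/2 ok · (0,5)X 2/2 ok
Row 1: (1,1)X 1/2 ok · (1,2)O 1/3 ok · (1,4)O 1/3 ok · (1,5)X 1/3 ok
Row 2: (2,0)X 0/1 unhappy · (2,2)O 3/3 ok · (2,3)O 3/3 ok · (2,4)O 4/4 ok · (2,5)O 1/2 ok
Row 3: (3,0)O 1/3 ok · (3,1)X 1/3 ok · (3,2)O 2/4 ok · (3,3)O 3/4 ok · (3,4)O 2/3 ok
Row 4: (4,0)O 1/2 ok · (4,1)X 2/4 ok · (4,2)X 2/3 ok · (4,3)X 2/4 ok · (4,4)X 1/4 ok · (4,5)O 0/1 unhappy
Row 5: (5,1)O 0/1 unhappy · (5,3)O 1/2 ok · (5,4)O 1/2 ok

(0,0), (2,0), (4,5), (5,1)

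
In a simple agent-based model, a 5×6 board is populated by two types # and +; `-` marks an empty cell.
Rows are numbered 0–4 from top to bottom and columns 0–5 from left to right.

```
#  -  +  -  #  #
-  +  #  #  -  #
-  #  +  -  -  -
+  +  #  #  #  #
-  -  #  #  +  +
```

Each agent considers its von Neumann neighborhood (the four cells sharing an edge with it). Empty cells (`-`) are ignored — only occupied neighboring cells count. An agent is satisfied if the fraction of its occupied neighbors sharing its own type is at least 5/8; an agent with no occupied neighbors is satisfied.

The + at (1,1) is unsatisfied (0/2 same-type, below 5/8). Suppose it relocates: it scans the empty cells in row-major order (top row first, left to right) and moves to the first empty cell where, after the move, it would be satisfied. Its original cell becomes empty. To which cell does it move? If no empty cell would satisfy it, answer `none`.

Vacating (1,1). Empty cells in order:
  (0,1): 1/2 same-type → still unsatisfied.
  (0,3): 1/3 same-type → still unsatisfied.
  (1,0): 0/1 same-type → still unsatisfied.
  (1,4): 0/3 same-type → still unsatisfied.
  (2,0): 1/2 same-type → still unsatisfied.
  (2,3): 1/3 same-type → still unsatisfied.
  (2,4): 0/1 same-type → still unsatisfied.
  (2,5): 0/2 same-type → still unsatisfied.
  (4,0): 1/1 same-type → satisfied — stop here.

(4,0)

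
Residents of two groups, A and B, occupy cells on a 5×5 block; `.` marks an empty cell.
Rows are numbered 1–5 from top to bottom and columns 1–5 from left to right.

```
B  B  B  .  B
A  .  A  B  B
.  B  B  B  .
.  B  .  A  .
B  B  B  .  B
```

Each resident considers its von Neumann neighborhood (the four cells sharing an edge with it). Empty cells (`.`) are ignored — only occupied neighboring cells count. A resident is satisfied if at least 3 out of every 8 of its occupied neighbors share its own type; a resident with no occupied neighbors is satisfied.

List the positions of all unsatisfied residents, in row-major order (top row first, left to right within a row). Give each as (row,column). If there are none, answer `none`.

(2,1), (2,3), (4,4)

Row 1: (1,1)B 1/2 ok · (1,2)B 2/2 ok · (1,3)B 1/2 ok · (1,5)B 1/1 ok
Row 2: (2,1)A 0/1 unhappy · (2,3)A 0/3 unhappy · (2,4)B 2/3 ok · (2,5)B 2/2 ok
Row 3: (3,2)B 2/2 ok · (3,3)B 2/3 ok · (3,4)B 2/3 ok
Row 4: (4,2)B 2/2 ok · (4,4)A 0/1 unhappy
Row 5: (5,1)B 1/1 ok · (5,2)B 3/3 ok · (5,3)B 1/1 ok · (5,5)B 0/0 ok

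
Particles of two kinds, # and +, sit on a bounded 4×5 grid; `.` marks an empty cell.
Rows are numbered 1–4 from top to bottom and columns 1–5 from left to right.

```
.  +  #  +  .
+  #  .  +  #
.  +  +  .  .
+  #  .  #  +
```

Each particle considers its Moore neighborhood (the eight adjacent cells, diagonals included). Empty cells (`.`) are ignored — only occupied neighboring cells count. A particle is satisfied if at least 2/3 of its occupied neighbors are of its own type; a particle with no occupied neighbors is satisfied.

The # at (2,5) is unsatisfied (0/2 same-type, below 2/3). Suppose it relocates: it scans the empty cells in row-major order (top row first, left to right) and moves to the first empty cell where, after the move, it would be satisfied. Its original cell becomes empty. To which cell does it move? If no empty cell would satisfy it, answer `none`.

Vacating (2,5). Empty cells in order:
  (1,1): 1/3 same-type → still unsatisfied.
  (1,5): 0/2 same-type → still unsatisfied.
  (2,3): 2/7 same-type → still unsatisfied.
  (3,1): 2/5 same-type → still unsatisfied.
  (3,4): 1/4 same-type → still unsatisfied.
  (3,5): 1/3 same-type → still unsatisfied.
  (4,3): 2/4 same-type → still unsatisfied.

none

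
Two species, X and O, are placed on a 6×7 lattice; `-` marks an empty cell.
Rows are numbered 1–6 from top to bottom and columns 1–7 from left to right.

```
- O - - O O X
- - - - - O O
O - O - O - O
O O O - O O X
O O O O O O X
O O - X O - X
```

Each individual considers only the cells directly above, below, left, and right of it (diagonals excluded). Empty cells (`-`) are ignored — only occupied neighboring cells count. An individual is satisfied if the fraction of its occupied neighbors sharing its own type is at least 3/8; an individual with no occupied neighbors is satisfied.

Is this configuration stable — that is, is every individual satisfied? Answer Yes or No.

(1,2)O 0/0 ok
(1,5)O 1/1 ok
(1,6)O 2/3 ok
(1,7)X 0/2 unhappy
(2,6)O 2/2 ok
(2,7)O 2/3 ok
(3,1)O 1/1 ok
(3,3)O 1/1 ok
(3,5)O 1/1 ok
(3,7)O 1/2 ok
(4,1)O 3/3 ok
(4,2)O 3/3 ok
(4,3)O 3/3 ok
(4,5)O 3/3 ok
(4,6)O 2/3 ok
(4,7)X 1/3 unhappy
(5,1)O 3/3 ok
(5,2)O 4/4 ok
(5,3)O 3/3 ok
(5,4)O 2/3 ok
(5,5)O 4/4 ok
(5,6)O 2/3 ok
(5,7)X 2/3 ok
(6,1)O 2/2 ok
(6,2)O 2/2 ok
(6,4)X 0/2 unhappy
(6,5)O 1/2 ok
(6,7)X 1/1 ok
For instance (1,7) has only 0/2 same-type neighbors, below 3/8.

No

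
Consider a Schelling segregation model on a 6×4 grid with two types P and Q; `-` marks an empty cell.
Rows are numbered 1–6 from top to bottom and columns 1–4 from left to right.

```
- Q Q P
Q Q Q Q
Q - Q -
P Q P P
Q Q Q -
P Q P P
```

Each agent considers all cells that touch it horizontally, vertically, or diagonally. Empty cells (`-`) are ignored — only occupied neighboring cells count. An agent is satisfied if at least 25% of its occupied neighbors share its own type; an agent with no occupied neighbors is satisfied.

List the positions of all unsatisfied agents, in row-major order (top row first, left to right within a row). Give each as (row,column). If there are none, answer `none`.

Row 1: (1,2)Q 4/4 satisfied · (1,3)Q 4/5 satisfied · (1,4)P 0/3 not
Row 2: (2,1)Q 3/3 satisfied · (2,2)Q 6/6 satisfied · (2,3)Q 5/6 satisfied · (2,4)Q 3/4 satisfied
Row 3: (3,1)Q 3/4 satisfied · (3,3)Q 4/6 satisfied
Row 4: (4,1)P 0/4 not · (4,2)Q 5/7 satisfied · (4,3)P 1/5 not · (4,4)P 1/3 satisfied
Row 5: (5,1)Q 3/5 satisfied · (5,2)Q 4/8 satisfied · (5,3)Q 3/7 satisfied
Row 6: (6,1)P 0/3 not · (6,2)Q 3/5 satisfied · (6,3)P 1/4 satisfied · (6,4)P 1/2 satisfied

(1,4), (4,1), (4,3), (6,1)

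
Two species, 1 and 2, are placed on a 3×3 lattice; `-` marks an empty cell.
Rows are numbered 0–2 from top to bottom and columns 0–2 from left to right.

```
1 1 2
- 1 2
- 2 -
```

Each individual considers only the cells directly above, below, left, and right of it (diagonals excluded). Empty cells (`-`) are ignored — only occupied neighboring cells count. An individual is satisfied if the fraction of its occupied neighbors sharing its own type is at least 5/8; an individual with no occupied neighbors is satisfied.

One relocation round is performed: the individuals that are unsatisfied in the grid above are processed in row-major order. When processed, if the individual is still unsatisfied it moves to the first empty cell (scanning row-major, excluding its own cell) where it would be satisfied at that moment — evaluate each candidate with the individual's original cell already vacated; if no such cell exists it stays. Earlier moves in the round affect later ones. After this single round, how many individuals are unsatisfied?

1

Initially unsatisfied (in order): (0,2), (1,1), (1,2), (2,1).
  (0,2) → (2,0).
  (1,1): no empty cell satisfies it; stays.
  (1,2) → (2,2).
  (2,1): now satisfied by earlier moves; stays.
Resulting grid:
1 1 -
- 1 -
2 2 2
Unsatisfied now: (1,1).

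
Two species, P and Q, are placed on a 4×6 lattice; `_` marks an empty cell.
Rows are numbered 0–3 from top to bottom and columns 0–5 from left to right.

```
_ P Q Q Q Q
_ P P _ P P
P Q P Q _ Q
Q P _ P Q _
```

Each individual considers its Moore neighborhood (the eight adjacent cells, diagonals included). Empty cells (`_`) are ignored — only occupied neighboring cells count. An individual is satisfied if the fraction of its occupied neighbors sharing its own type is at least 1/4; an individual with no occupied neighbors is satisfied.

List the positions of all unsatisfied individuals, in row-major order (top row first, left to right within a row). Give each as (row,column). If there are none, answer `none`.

Row 0: (0,1)P 2/3 ✓ · (0,2)Q 1/4 ✓ · (0,3)Q 2/4 ✓ · (0,4)Q 2/4 ✓ · (0,5)Q 1/3 ✓
Row 1: (1,1)P 4/6 ✓ · (1,2)P 3/7 ✓ · (1,4)P 1/6 ✗ · (1,5)P 1/4 ✓
Row 2: (2,0)P 2/4 ✓ · (2,1)Q 1/6 ✗ · (2,2)P 4/6 ✓ · (2,3)Q 1/5 ✗ · (2,5)Q 1/3 ✓
Row 3: (3,0)Q 1/3 ✓ · (3,1)P 2/4 ✓ · (3,3)P 1/3 ✓ · (3,4)Q 2/3 ✓

(1,4), (2,1), (2,3)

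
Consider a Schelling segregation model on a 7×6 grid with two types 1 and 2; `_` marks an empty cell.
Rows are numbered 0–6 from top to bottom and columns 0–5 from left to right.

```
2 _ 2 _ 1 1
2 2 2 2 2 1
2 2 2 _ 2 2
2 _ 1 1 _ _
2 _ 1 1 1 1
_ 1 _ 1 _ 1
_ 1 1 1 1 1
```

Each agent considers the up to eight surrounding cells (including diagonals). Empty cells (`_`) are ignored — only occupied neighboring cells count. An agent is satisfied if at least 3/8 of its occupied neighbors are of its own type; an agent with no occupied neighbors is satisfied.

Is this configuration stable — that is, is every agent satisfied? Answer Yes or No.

Row 0: (0,0)2 2/2 ok · (0,2)2 3/3 ok · (0,4)1 2/4 ok · (0,5)1 2/3 ok
Row 1: (1,0)2 4/4 ok · (1,1)2 7/7 ok · (1,2)2 5/5 ok · (1,3)2 5/6 ok · (1,4)2 3/6 ok · (1,5)1 2/5 ok
Row 2: (2,0)2 4/4 ok · (2,1)2 6/7 ok · (2,2)2 4/6 ok · (2,4)2 3/5 ok · (2,5)2 2/3 ok
Row 3: (3,0)2 3/3 ok · (3,2)1 3/5 ok · (3,3)1 4/6 ok
Row 4: (4,0)2 1/2 ok · (4,2)1 5/5 ok · (4,3)1 5/5 ok · (4,4)1 5/5 ok · (4,5)1 2/2 ok
Row 5: (5,1)1 3/4 ok · (5,3)1 6/6 ok · (5,5)1 4/4 ok
Row 6: (6,1)1 2/2 ok · (6,2)1 4/4 ok · (6,3)1 3/3 ok · (6,4)1 4/4 ok · (6,5)1 2/2 ok
All meet the threshold, so the configuration is stable.

Yes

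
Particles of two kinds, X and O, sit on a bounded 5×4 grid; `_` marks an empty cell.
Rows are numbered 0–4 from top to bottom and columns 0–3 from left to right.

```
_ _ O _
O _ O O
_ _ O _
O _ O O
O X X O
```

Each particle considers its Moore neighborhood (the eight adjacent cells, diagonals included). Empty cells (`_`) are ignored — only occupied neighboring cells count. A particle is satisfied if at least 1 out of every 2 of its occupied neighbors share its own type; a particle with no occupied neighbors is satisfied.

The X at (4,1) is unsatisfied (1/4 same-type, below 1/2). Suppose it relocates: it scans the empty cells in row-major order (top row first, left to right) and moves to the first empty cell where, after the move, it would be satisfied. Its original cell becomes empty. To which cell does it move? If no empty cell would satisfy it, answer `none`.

none

Vacating (4,1). Empty cells in order:
  (0,0): 0/1 same-type → still unsatisfied.
  (0,1): 0/3 same-type → still unsatisfied.
  (0,3): 0/3 same-type → still unsatisfied.
  (1,1): 0/4 same-type → still unsatisfied.
  (2,0): 0/2 same-type → still unsatisfied.
  (2,1): 0/5 same-type → still unsatisfied.
  (2,3): 0/5 same-type → still unsatisfied.
  (3,1): 1/5 same-type → still unsatisfied.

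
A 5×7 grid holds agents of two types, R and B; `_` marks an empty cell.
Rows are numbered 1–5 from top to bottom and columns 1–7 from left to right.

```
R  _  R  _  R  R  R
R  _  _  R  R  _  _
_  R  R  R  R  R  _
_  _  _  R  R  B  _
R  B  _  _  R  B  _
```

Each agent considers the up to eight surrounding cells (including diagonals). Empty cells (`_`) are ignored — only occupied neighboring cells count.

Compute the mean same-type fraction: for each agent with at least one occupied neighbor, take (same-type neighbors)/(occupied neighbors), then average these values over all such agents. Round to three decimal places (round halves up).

(1,1)R 1/1
(1,3)R 1/1
(1,5)R 3/3
(1,6)R 3/3
(1,7)R 1/1
(2,1)R 2/2
(2,4)R 6/6
(2,5)R 6/6
(3,2)R 2/2
(3,3)R 4/4
(3,4)R 6/6
(3,5)R 6/7
(3,6)R 3/4
(4,4)R 5/5
(4,5)R 5/7
(4,6)B 1/5
(5,1)R 0/1
(5,2)B 0/1
(5,5)R 2/4
(5,6)B 1/3
Sum over 20 agents: 1/1 + 1/1 + 3/3 + 3/3 + 1/1 + 2/2 + 6/6 + 6/6 + 2/2 + 4/4 + 6/6 + 6/7 + 3/4 + 5/5 + 5/7 + 1/5 + 0/1 + 0/1 + 2/4 + 1/3 = 6449/420; mean = 6449/420 ÷ 20 = 6449/8400 = 0.767738… → 0.768.

0.768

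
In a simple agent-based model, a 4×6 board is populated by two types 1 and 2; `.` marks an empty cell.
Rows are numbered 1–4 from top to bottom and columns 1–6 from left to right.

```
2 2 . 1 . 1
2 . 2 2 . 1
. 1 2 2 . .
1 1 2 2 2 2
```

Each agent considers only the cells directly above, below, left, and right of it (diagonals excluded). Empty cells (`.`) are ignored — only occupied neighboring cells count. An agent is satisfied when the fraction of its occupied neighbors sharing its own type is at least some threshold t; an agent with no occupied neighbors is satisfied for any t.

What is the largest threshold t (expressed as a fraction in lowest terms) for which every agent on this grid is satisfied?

Row 1: (1,1)2 2/2 · (1,2)2 1/1 · (1,4)1 0/1 · (1,6)1 1/1
Row 2: (2,1)2 1/1 · (2,3)2 2/2 · (2,4)2 2/3 · (2,6)1 1/1
Row 3: (3,2)1 1/2 · (3,3)2 3/4 · (3,4)2 3/3
Row 4: (4,1)1 1/1 · (4,2)1 2/3 · (4,3)2 2/3 · (4,4)2 3/3 · (4,5)2 2/2 · (4,6)2 1/1
The smallest same-type fraction is 0/1 at (1,4), which reduces to 0/1. Any threshold above that leaves this agent unsatisfied.

0/1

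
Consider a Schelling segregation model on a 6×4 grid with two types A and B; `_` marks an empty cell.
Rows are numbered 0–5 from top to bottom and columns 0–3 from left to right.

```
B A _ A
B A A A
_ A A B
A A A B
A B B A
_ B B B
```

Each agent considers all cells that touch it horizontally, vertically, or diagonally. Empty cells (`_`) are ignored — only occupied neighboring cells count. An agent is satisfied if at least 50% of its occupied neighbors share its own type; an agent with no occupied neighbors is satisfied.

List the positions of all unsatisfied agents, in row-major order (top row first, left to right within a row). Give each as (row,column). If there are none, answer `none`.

(0,0)B 1/3 ✗
(0,1)A 2/4 ✓
(0,3)A 2/2 ✓
(1,0)B 1/4 ✗
(1,1)A 4/6 ✓
(1,2)A 6/7 ✓
(1,3)A 3/4 ✓
(2,1)A 6/7 ✓
(2,2)A 6/8 ✓
(2,3)B 1/5 ✗
(3,0)A 3/4 ✓
(3,1)A 5/7 ✓
(3,2)A 4/8 ✓
(3,3)B 2/5 ✗
(4,0)A 2/4 ✓
(4,1)B 3/7 ✗
(4,2)B 5/8 ✓
(4,3)A 1/5 ✗
(5,1)B 3/4 ✓
(5,2)B 4/5 ✓
(5,3)B 2/3 ✓

(0,0), (1,0), (2,3), (3,3), (4,1), (4,3)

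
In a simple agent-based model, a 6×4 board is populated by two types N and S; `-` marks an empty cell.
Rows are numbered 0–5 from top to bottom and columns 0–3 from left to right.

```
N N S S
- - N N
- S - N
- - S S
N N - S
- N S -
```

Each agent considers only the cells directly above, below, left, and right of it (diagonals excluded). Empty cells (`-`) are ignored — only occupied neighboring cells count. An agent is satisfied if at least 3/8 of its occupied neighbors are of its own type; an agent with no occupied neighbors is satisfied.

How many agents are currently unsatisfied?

(0,0)N 1/1 ok
(0,1)N 1/2 ok
(0,2)S 1/3 unhappy
(0,3)S 1/2 ok
(1,2)N 1/2 ok
(1,3)N 2/3 ok
(2,1)S 0/0 ok
(2,3)N 1/2 ok
(3,2)S 1/1 ok
(3,3)S 2/3 ok
(4,0)N 1/1 ok
(4,1)N 2/2 ok
(4,3)S 1/1 ok
(5,1)N 1/2 ok
(5,2)S 0/1 unhappy
Unsatisfied: (0,2), (5,2) — 2 in total.

2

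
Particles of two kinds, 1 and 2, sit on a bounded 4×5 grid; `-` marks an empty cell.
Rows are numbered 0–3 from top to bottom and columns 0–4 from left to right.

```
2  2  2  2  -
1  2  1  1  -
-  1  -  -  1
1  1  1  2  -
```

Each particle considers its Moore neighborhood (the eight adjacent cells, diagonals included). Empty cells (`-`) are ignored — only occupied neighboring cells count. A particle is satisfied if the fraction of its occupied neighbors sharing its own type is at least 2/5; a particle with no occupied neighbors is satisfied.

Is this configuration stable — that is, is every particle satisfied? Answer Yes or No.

No

Row 0: (0,0)2 2/3 ✓ · (0,1)2 3/5 ✓ · (0,2)2 3/5 ✓ · (0,3)2 1/3 ✗
Row 1: (1,0)1 1/4 ✗ · (1,1)2 3/6 ✓ · (1,2)1 2/6 ✗ · (1,3)1 2/4 ✓
Row 2: (2,1)1 5/6 ✓ · (2,4)1 1/2 ✓
Row 3: (3,0)1 2/2 ✓ · (3,1)1 3/3 ✓ · (3,2)1 2/3 ✓ · (3,3)2 0/2 ✗
For instance (0,3) has only 1/3 same-type neighbors, below 2/5.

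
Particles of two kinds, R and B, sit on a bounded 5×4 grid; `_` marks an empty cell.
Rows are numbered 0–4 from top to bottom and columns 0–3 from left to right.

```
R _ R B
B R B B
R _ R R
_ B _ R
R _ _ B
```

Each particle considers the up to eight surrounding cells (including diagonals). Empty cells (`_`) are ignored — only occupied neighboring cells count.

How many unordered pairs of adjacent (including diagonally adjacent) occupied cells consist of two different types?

15

Scan each occupied cell's neighbors to the right and below (and the two forward diagonals) so each pair is counted once.
From row 0: 4 unlike of 8 pairs (running 4/8).
From row 1: 7 unlike of 10 pairs (running 11/18).
From row 2: 2 unlike of 5 pairs (running 13/23).
From row 3: 2 unlike of 2 pairs (running 15/25).
Total adjacent occupied pairs: 25; unlike-type pairs: 15.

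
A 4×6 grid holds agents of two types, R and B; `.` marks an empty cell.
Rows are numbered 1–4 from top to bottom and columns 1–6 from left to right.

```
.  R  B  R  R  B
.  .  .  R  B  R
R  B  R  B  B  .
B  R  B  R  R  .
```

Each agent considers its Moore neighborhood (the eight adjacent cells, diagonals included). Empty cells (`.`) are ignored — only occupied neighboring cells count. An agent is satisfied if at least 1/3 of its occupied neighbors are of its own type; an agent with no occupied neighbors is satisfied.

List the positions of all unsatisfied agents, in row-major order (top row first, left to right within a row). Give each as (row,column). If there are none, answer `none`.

(1,2)R 0/1 unhappy
(1,3)B 0/3 unhappy
(1,4)R 2/4 ok
(1,5)R 3/5 ok
(1,6)B 1/3 ok
(2,4)R 3/7 ok
(2,5)B 3/7 ok
(2,6)R 1/4 unhappy
(3,1)R 1/3 ok
(3,2)B 2/5 ok
(3,3)R 3/6 ok
(3,4)B 3/7 ok
(3,5)B 2/6 ok
(4,1)B 1/3 ok
(4,2)R 2/5 ok
(4,3)B 2/5 ok
(4,4)R 2/5 ok
(4,5)R 1/3 ok

(1,2), (1,3), (2,6)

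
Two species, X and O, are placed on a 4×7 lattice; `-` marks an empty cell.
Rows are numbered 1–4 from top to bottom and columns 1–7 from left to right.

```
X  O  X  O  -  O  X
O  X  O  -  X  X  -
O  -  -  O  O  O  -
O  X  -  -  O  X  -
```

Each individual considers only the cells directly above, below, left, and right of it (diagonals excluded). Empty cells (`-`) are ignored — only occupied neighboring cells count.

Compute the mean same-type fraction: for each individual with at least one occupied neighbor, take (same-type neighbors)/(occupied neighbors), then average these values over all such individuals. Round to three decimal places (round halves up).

0.276

(1,1)X 0/2
(1,2)O 0/3
(1,3)X 0/3
(1,4)O 0/1
(1,6)O 0/2
(1,7)X 0/1
(2,1)O 1/3
(2,2)X 0/3
(2,3)O 0/2
(2,5)X 1/2
(2,6)X 1/3
(3,1)O 2/2
(3,4)O 1/1
(3,5)O 3/4
(3,6)O 1/3
(4,1)O 1/2
(4,2)X 0/1
(4,5)O 1/2
(4,6)X 0/2
Sum over 19 individuals: 0/2 + 0/3 + 0/3 + 0/1 + 0/2 + 0/1 + 1/3 + 0/3 + 0/2 + 1/2 + 1/3 + 2/2 + 1/1 + 3/4 + 1/3 + 1/2 + 0/1 + 1/2 + 0/2 = 21/4; mean = 21/4 ÷ 19 = 21/76 = 0.276315… → 0.276.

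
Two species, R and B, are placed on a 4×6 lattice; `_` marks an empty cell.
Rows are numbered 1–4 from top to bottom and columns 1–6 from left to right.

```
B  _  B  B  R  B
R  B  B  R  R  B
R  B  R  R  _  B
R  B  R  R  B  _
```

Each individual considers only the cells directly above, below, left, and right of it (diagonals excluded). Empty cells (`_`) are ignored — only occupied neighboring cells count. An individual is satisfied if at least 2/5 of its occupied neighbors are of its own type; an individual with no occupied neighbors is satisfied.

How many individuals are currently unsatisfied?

6

Row 1: (1,1)B 0/1 unhappy · (1,3)B 2/2 ok · (1,4)B 1/3 unhappy · (1,5)R 1/3 unhappy · (1,6)B 1/2 ok
Row 2: (2,1)R 1/3 unhappy · (2,2)B 2/3 ok · (2,3)B 2/4 ok · (2,4)R 2/4 ok · (2,5)R 2/3 ok · (2,6)B 2/3 ok
Row 3: (3,1)R 2/3 ok · (3,2)B 2/4 ok · (3,3)R 2/4 ok · (3,4)R 3/3 ok · (3,6)B 1/1 ok
Row 4: (4,1)R 1/2 ok · (4,2)B 1/3 unhappy · (4,3)R 2/3 ok · (4,4)R 2/3 ok · (4,5)B 0/1 unhappy
Unsatisfied: (1,1), (1,4), (1,5), (2,1), (4,2), (4,5) — 6 in total.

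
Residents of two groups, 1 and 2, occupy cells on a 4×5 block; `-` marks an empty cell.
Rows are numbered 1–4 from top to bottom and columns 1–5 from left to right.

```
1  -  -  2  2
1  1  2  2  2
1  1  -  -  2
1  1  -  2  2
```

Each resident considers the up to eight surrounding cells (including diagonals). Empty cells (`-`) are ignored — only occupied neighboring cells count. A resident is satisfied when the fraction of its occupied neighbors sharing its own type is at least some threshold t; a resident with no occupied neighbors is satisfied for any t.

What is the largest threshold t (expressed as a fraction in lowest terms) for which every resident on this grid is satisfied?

1/2

(1,1)1 2/2
(1,4)2 4/4
(1,5)2 3/3
(2,1)1 4/4
(2,2)1 4/5
(2,3)2 2/4
(2,4)2 5/5
(2,5)2 4/4
(3,1)1 5/5
(3,2)1 5/6
(3,5)2 4/4
(4,1)1 3/3
(4,2)1 3/3
(4,4)2 2/2
(4,5)2 2/2
The smallest same-type fraction is 2/4 at (2,3), which reduces to 1/2. Any threshold above that leaves this resident unsatisfied.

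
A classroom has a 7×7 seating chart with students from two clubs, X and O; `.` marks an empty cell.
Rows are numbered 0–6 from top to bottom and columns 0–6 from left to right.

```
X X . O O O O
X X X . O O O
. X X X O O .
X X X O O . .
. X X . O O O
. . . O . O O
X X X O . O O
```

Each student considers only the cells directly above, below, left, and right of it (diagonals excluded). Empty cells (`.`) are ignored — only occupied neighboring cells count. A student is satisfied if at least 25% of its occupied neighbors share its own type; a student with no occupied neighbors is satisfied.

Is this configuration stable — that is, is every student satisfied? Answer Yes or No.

Yes

Row 0: (0,0)X 2/2 ok · (0,1)X 2/2 ok · (0,3)O 1/1 ok · (0,4)O 3/3 ok · (0,5)O 3/3 ok · (0,6)O 2/2 ok
Row 1: (1,0)X 2/2 ok · (1,1)X 4/4 ok · (1,2)X 2/2 ok · (1,4)O 3/3 ok · (1,5)O 4/4 ok · (1,6)O 2/2 ok
Row 2: (2,1)X 3/3 ok · (2,2)X 4/4 ok · (2,3)X 1/3 ok · (2,4)O 3/4 ok · (2,5)O 2/2 ok
Row 3: (3,0)X 1/1 ok · (3,1)X 4/4 ok · (3,2)X 3/4 ok · (3,3)O 1/3 ok · (3,4)O 3/3 ok
Row 4: (4,1)X 2/2 ok · (4,2)X 2/2 ok · (4,4)O 2/2 ok · (4,5)O 3/3 ok · (4,6)O 2/2 ok
Row 5: (5,3)O 1/1 ok · (5,5)O 3/3 ok · (5,6)O 3/3 ok
Row 6: (6,0)X 1/1 ok · (6,1)X 2/2 ok · (6,2)X 1/2 ok · (6,3)O 1/2 ok · (6,5)O 2/2 ok · (6,6)O 2/2 ok
All meet the threshold, so the configuration is stable.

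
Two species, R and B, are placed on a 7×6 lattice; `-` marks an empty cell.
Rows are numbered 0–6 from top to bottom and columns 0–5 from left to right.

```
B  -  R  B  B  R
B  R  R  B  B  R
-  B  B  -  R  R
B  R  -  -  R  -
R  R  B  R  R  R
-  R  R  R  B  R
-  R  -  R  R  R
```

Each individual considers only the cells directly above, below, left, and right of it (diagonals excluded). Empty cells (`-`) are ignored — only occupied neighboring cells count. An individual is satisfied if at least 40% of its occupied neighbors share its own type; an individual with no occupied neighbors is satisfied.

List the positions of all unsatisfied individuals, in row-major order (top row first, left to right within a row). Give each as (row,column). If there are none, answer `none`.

(1,1), (2,1), (3,0), (3,1), (4,2), (5,4)

(0,0)B 1/1 ok
(0,2)R 1/2 ok
(0,3)B 2/3 ok
(0,4)B 2/3 ok
(0,5)R 1/2 ok
(1,0)B 1/2 ok
(1,1)R 1/3 unhappy
(1,2)R 2/4 ok
(1,3)B 2/3 ok
(1,4)B 2/4 ok
(1,5)R 2/3 ok
(2,1)B 1/3 unhappy
(2,2)B 1/2 ok
(2,4)R 2/3 ok
(2,5)R 2/2 ok
(3,0)B 0/2 unhappy
(3,1)R 1/3 unhappy
(3,4)R 2/2 ok
(4,0)R 1/2 ok
(4,1)R 3/4 ok
(4,2)B 0/3 unhappy
(4,3)R 2/3 ok
(4,4)R 3/4 ok
(4,5)R 2/2 ok
(5,1)R 3/3 ok
(5,2)R 2/3 ok
(5,3)R 3/4 ok
(5,4)B 0/4 unhappy
(5,5)R 2/3 ok
(6,1)R 1/1 ok
(6,3)R 2/2 ok
(6,4)R 2/3 ok
(6,5)R 2/2 ok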